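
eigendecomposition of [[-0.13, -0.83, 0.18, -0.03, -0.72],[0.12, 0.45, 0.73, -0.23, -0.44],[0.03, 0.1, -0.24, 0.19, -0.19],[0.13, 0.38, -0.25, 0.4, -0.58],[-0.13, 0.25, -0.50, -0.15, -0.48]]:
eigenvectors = [[0.80+0.00j, 0.29+0.00j, 0.86+0.00j, 0.86-0.00j, (0.92+0j)], [(0.11+0j), (-0.37+0j), -0.18-0.26j, -0.18+0.26j, (-0.12+0j)], [(0.08+0j), (-0.27+0j), (-0.12-0j), (-0.12+0j), -0.19+0.00j], [0.17+0.00j, (-0.83+0j), -0.35-0.09j, (-0.35+0.09j), (-0.31+0j)], [0.56+0.00j, 0.13+0.00j, (-0.09-0.04j), (-0.09+0.04j), -0.02+0.00j]]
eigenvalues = [(-0.73+0j), (0.53+0j), (0.11+0.29j), (0.11-0.29j), (-0.03+0j)]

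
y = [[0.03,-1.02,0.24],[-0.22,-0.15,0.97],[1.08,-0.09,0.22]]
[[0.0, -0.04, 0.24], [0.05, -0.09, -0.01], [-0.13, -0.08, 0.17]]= y @ [[-0.12, -0.05, 0.14], [-0.0, 0.01, -0.23], [0.02, -0.10, -0.01]]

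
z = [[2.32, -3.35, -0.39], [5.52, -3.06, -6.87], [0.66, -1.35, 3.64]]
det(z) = 37.26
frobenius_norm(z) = 10.92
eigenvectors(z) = [[(-0.48-0.4j), -0.48+0.40j, 0.44+0.00j], [-0.77+0.00j, -0.77-0.00j, (-0.4+0j)], [(-0.14-0.03j), (-0.14+0.03j), (0.8+0j)]]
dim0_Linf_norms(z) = [5.52, 3.35, 6.87]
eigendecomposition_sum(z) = [[1.24+1.95j, -1.49-0.38j, -1.42-1.25j], [(2.69+0.84j), (-1.7+0.82j), -2.31-0.05j], [(0.47+0.25j), -0.34+0.10j, (-0.43-0.09j)]] + [[(1.24-1.95j), -1.49+0.38j, (-1.42+1.25j)],[(2.69-0.84j), (-1.7-0.82j), -2.31+0.05j],[0.47-0.25j, (-0.34-0.1j), -0.43+0.09j]] + [[(-0.16+0j), -0.36-0.00j, 2.45-0.00j], [0.14-0.00j, (0.33+0j), (-2.25+0j)], [-0.29+0.00j, (-0.66-0j), 4.50-0.00j]]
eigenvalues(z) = [(-0.89+2.68j), (-0.89-2.68j), (4.67+0j)]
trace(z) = 2.90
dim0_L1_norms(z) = [8.5, 7.76, 10.9]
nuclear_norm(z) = 15.26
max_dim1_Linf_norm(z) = 6.87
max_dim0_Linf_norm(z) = 6.87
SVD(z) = [[-0.29,0.64,-0.71],[-0.94,-0.05,0.34],[0.18,0.77,0.61]] @ diag([9.908711294657806, 4.518910795707037, 0.8321572565105743]) @ [[-0.58, 0.36, 0.73], [0.38, -0.67, 0.64], [0.72, 0.65, 0.25]]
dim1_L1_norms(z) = [6.06, 15.45, 5.65]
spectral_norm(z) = 9.91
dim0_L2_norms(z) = [6.02, 4.73, 7.78]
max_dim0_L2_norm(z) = 7.78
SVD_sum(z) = [[1.65, -1.03, -2.08], [5.40, -3.38, -6.80], [-1.03, 0.65, 1.3]] + [[1.10, -1.93, 1.83], [-0.08, 0.14, -0.14], [1.33, -2.33, 2.21]] + [[-0.43, -0.38, -0.15],[0.2, 0.18, 0.07],[0.37, 0.33, 0.13]]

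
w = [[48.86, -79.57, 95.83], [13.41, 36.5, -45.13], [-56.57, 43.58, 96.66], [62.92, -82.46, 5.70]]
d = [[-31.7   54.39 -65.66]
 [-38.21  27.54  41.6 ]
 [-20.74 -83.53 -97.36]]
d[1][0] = -38.21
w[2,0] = -56.57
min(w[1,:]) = -45.13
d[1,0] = -38.21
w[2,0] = -56.57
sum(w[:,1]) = -81.94999999999999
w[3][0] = 62.92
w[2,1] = 43.58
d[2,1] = -83.53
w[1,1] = 36.5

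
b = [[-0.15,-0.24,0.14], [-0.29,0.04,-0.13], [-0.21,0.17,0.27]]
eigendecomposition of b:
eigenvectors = [[-0.77+0.00j, (0.08-0.37j), (0.08+0.37j)], [(-0.63+0j), (-0.02+0.53j), -0.02-0.53j], [(-0.09+0j), 0.76+0.00j, (0.76-0j)]]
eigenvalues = [(-0.33+0j), (0.25+0.22j), (0.25-0.22j)]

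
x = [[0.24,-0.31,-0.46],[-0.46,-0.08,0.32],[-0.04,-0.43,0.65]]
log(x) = [[(-0.6+1.29j), (-0.09+1.63j), (-0.7+0.07j)], [-0.37+1.43j, -0.98+1.81j, 0.52+0.08j], [(0.1+0.67j), (-0.46+0.85j), -0.27+0.04j]]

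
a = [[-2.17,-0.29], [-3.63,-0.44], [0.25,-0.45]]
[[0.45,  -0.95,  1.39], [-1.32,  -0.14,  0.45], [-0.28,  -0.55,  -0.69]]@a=[[2.82,-0.34], [3.49,0.24], [2.43,0.63]]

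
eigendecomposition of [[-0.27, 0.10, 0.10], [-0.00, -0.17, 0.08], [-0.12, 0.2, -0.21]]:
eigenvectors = [[0.64+0.00j, 0.64-0.00j, -0.66+0.00j],[0.41-0.21j, (0.41+0.21j), (-0.61+0j)],[-0.40+0.46j, (-0.4-0.46j), (-0.43+0j)]]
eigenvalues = [(-0.27+0.04j), (-0.27-0.04j), (-0.11+0j)]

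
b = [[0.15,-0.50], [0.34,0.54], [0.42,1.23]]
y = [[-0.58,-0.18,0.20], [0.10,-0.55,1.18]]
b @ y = [[-0.14,0.25,-0.56], [-0.14,-0.36,0.71], [-0.12,-0.75,1.54]]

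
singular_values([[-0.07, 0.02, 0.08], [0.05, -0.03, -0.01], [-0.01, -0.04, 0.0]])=[0.12, 0.05, 0.03]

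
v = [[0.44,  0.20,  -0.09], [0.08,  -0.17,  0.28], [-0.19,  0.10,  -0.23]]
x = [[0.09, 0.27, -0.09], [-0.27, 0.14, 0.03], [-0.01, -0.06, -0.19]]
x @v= [[0.08, -0.04, 0.09], [-0.11, -0.07, 0.06], [0.03, -0.01, 0.03]]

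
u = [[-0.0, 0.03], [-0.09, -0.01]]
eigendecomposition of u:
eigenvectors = [[(0.05+0.5j), (0.05-0.5j)], [(-0.87+0j), (-0.87-0j)]]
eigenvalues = [(-0+0.05j), (-0-0.05j)]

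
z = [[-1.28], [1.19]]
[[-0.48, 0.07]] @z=[[0.7]]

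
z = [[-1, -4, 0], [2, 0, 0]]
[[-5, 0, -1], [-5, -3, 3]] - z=[[-4, 4, -1], [-7, -3, 3]]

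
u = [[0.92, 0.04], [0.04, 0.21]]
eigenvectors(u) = [[1.00,-0.06], [0.06,1.0]]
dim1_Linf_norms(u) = [0.92, 0.21]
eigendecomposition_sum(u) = [[0.92, 0.05], [0.05, 0.00]] + [[0.00, -0.01], [-0.01, 0.21]]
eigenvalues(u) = [0.92, 0.21]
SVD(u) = [[-1.0, -0.06], [-0.06, 1.00]] @ diag([0.922246413557925, 0.20775358644207495]) @ [[-1.00,-0.06], [-0.06,1.00]]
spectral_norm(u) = 0.92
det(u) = 0.19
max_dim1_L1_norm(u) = 0.96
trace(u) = 1.13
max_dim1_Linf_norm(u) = 0.92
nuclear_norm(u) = 1.13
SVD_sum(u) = [[0.92,  0.05], [0.05,  0.00]] + [[0.0,-0.01], [-0.01,0.21]]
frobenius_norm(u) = 0.95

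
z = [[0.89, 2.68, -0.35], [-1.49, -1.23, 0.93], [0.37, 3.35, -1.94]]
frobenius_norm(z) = 5.27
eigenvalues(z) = [(-2.82+0j), (0.27+1.42j), (0.27-1.42j)]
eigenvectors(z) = [[(0.28+0j), (-0.7+0j), -0.70-0.00j], [-0.27+0.00j, (0.13-0.43j), (0.13+0.43j)], [(0.92+0j), -0.24-0.50j, -0.24+0.50j]]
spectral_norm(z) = 5.04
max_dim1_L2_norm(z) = 3.89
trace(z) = -2.28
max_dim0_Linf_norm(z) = 3.35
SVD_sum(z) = [[0.71, 2.40, -1.08], [-0.48, -1.62, 0.73], [0.99, 3.36, -1.51]] + [[0.23, -0.05, 0.04], [-0.99, 0.22, -0.16], [-0.64, 0.14, -0.11]] + [[-0.04, 0.33, 0.69], [-0.02, 0.17, 0.37], [0.02, -0.15, -0.32]]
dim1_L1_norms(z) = [3.92, 3.65, 5.66]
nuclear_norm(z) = 7.22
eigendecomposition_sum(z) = [[0.42+0.00j, 0.86+0.00j, -0.74+0.00j], [(-0.4-0j), -0.83-0.00j, (0.71-0j)], [1.36+0.00j, 2.79+0.00j, -2.41+0.00j]] + [[(0.23+0.8j), 0.91+0.05j, 0.20-0.23j],[(-0.54-0j), -0.20+0.56j, 0.11+0.17j],[(-0.5+0.45j), 0.28+0.67j, (0.24+0.06j)]] + [[(0.23-0.8j),(0.91-0.05j),0.20+0.23j], [(-0.54+0j),(-0.2-0.56j),(0.11-0.17j)], [(-0.5-0.45j),0.28-0.67j,(0.24-0.06j)]]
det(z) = -5.89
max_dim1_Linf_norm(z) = 3.35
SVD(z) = [[-0.54, 0.19, -0.82], [0.36, -0.82, -0.43], [-0.76, -0.53, 0.38]] @ diag([5.038599730811289, 1.2449966896753784, 0.938294194464477]) @ [[-0.26, -0.88, 0.4], [0.96, -0.21, 0.16], [0.06, -0.42, -0.90]]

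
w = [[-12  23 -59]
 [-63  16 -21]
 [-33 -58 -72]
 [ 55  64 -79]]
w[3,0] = 55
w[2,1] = -58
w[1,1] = 16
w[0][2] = -59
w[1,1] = 16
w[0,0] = -12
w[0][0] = -12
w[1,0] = -63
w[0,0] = -12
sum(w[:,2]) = -231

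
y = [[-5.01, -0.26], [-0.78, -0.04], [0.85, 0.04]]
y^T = [[-5.01,-0.78,0.85], [-0.26,-0.04,0.04]]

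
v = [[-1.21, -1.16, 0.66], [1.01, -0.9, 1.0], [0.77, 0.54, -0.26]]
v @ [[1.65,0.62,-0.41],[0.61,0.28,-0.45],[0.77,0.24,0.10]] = [[-2.20, -0.92, 1.08], [1.89, 0.61, 0.09], [1.40, 0.57, -0.58]]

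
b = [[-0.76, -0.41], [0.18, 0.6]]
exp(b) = [[0.44, -0.4], [0.18, 1.78]]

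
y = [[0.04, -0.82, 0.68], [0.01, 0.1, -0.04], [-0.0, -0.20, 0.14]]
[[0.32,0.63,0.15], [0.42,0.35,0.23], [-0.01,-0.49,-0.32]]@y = [[0.02, -0.23, 0.21], [0.02, -0.36, 0.30], [-0.01, 0.02, -0.03]]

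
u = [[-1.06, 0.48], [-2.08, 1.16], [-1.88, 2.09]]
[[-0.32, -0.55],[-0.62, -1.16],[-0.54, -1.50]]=u @ [[0.31, 0.32], [0.02, -0.43]]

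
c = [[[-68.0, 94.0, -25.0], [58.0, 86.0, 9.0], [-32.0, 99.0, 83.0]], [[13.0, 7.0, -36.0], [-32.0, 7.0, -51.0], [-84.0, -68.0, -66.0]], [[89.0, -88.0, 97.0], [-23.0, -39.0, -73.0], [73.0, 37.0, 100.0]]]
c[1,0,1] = 7.0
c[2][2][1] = 37.0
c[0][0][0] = -68.0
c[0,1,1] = 86.0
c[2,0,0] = 89.0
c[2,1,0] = -23.0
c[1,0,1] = 7.0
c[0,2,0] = -32.0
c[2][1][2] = -73.0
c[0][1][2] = 9.0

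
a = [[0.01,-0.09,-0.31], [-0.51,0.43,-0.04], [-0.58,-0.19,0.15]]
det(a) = -0.12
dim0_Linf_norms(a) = [0.58, 0.43, 0.31]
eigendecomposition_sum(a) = [[(-0.23+0j), (-0.05+0j), -0.13-0.00j],  [(-0.15+0j), (-0.03+0j), -0.08-0.00j],  [-0.29+0.00j, (-0.07+0j), (-0.16-0j)]] + [[0.12-0.01j, (-0.02-0.07j), -0.09+0.04j],  [(-0.18+0.38j), (0.23+0.06j), 0.02-0.34j],  [-0.15-0.14j, (-0.06+0.1j), 0.15+0.06j]] + [[0.12+0.01j,(-0.02+0.07j),-0.09-0.04j], [-0.18-0.38j,0.23-0.06j,(0.02+0.34j)], [(-0.15+0.14j),-0.06-0.10j,(0.15-0.06j)]]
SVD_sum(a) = [[0.07, -0.02, -0.01],[-0.57, 0.15, 0.07],[-0.5, 0.13, 0.06]] + [[0.0, 0.02, -0.01], [0.06, 0.28, -0.10], [-0.07, -0.32, 0.11]] + [[-0.06, -0.09, -0.29], [-0.0, -0.0, -0.01], [-0.01, -0.01, -0.03]]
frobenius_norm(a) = 0.97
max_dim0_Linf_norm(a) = 0.58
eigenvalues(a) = [(-0.43+0j), (0.51+0.11j), (0.51-0.11j)]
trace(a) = 0.59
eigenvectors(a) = [[0.59+0.00j, (0.12+0.22j), 0.12-0.22j], [0.38+0.00j, -0.87+0.00j, (-0.87-0j)], [(0.71+0j), 0.14-0.40j, (0.14+0.4j)]]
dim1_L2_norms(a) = [0.32, 0.67, 0.63]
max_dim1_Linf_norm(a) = 0.58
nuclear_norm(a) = 1.57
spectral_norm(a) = 0.80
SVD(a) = [[-0.09, -0.05, 0.99],[0.75, -0.67, 0.03],[0.66, 0.74, 0.1]] @ diag([0.7966369896383365, 0.4597656310374244, 0.316045995476494]) @ [[-0.96, 0.25, 0.12], [-0.2, -0.92, 0.33], [-0.2, -0.3, -0.93]]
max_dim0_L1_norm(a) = 1.1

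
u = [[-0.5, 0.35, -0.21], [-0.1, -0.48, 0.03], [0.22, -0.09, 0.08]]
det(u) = -0.00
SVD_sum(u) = [[-0.40, 0.45, -0.19],[0.18, -0.21, 0.09],[0.14, -0.16, 0.07]] + [[-0.1, -0.10, -0.02], [-0.28, -0.27, -0.06], [0.08, 0.07, 0.01]] + [[0.0, -0.00, -0.00],[0.0, -0.0, -0.00],[0.00, -0.0, -0.00]]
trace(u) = -0.90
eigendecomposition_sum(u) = [[0.00+0.00j, 0.00-0.00j, 0.00-0.00j], [-0.00-0.00j, -0.00+0.00j, (-0+0j)], [-0.00-0.00j, -0.00+0.00j, (-0.01+0j)]] + [[-0.25+0.14j,(0.17+0.41j),-0.11-0.01j], [-0.05-0.15j,-0.24+0.05j,0.02-0.06j], [(0.11-0.04j),-0.04-0.18j,0.04+0.01j]] + [[-0.25-0.14j, 0.17-0.41j, (-0.11+0.01j)],[(-0.05+0.15j), (-0.24-0.05j), (0.02+0.06j)],[(0.11+0.04j), (-0.04+0.18j), (0.04-0.01j)]]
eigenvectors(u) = [[0.31+0.00j, 0.82+0.00j, 0.82-0.00j], [-0.12+0.00j, -0.08+0.44j, -0.08-0.44j], [-0.94+0.00j, -0.34-0.05j, (-0.34+0.05j)]]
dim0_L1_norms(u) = [0.82, 0.92, 0.32]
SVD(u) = [[-0.86, -0.33, 0.38], [0.40, -0.91, 0.11], [0.31, 0.24, 0.92]] @ diag([0.7285867100514877, 0.43583170439820784, 0.003483012733583606]) @ [[0.63, -0.71, 0.30], [0.71, 0.69, 0.14], [0.31, -0.12, -0.94]]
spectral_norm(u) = 0.73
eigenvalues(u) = [(-0+0j), (-0.45+0.2j), (-0.45-0.2j)]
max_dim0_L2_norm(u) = 0.6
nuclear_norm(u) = 1.17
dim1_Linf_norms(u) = [0.5, 0.48, 0.22]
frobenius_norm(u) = 0.85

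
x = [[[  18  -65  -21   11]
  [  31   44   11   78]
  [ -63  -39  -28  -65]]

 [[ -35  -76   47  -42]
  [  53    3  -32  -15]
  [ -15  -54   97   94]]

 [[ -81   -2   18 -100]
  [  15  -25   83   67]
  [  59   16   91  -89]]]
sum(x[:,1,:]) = 313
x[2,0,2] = 18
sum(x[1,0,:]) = -106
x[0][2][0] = -63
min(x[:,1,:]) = -32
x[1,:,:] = [[-35, -76, 47, -42], [53, 3, -32, -15], [-15, -54, 97, 94]]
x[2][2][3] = -89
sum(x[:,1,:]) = 313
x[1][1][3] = -15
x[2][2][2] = 91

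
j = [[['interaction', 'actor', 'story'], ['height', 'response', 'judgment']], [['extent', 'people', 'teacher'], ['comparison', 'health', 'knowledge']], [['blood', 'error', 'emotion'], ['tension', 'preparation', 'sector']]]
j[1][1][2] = 'knowledge'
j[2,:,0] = ['blood', 'tension']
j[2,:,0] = ['blood', 'tension']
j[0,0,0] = 'interaction'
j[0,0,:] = ['interaction', 'actor', 'story']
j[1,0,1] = 'people'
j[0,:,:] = [['interaction', 'actor', 'story'], ['height', 'response', 'judgment']]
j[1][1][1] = 'health'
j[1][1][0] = 'comparison'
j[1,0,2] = 'teacher'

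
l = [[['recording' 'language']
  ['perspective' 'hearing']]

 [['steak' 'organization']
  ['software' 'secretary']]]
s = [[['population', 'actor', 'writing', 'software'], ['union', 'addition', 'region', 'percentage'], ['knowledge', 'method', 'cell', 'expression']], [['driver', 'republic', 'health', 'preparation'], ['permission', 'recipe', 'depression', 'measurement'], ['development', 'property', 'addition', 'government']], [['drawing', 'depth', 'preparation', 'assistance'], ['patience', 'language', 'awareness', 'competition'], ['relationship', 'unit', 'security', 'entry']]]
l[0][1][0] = 'perspective'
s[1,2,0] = 'development'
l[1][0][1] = 'organization'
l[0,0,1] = 'language'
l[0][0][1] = 'language'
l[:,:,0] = [['recording', 'perspective'], ['steak', 'software']]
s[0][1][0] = 'union'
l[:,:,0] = [['recording', 'perspective'], ['steak', 'software']]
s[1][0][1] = 'republic'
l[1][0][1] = 'organization'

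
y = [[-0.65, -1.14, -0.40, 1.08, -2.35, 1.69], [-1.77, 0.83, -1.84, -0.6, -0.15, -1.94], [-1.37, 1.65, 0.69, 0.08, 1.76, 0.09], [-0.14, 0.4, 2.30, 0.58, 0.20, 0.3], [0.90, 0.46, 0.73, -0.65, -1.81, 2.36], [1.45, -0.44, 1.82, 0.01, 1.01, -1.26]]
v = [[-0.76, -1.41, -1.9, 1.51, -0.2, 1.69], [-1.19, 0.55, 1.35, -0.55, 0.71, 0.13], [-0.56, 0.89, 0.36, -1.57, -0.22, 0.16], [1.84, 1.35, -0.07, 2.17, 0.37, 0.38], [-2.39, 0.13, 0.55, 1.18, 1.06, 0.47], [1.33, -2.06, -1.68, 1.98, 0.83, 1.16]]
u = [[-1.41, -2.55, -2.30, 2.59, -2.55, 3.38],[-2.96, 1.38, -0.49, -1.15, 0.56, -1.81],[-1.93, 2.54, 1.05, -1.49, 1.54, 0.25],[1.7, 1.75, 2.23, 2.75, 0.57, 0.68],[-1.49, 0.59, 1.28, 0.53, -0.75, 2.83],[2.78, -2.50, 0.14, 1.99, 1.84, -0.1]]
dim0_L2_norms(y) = [2.89, 2.3, 3.63, 1.51, 3.6, 3.72]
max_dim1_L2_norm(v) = 3.85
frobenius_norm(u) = 11.13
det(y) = 0.28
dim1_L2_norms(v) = [3.37, 2.09, 1.94, 3.19, 2.96, 3.85]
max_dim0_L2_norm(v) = 3.88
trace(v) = 4.54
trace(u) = 2.92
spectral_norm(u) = 7.39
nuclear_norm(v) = 14.53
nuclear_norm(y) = 15.29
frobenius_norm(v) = 7.30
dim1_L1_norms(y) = [7.31, 7.13, 5.64, 3.92, 6.91, 5.99]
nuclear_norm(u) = 23.06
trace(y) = -1.62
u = y + v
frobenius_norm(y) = 7.48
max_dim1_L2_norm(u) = 6.2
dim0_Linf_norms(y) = [1.77, 1.65, 2.3, 1.08, 2.35, 2.36]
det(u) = -623.62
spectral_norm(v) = 5.38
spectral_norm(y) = 4.93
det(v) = 21.90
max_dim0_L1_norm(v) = 8.96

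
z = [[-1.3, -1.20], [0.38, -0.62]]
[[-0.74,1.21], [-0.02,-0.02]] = z @[[0.35, -0.62], [0.24, -0.34]]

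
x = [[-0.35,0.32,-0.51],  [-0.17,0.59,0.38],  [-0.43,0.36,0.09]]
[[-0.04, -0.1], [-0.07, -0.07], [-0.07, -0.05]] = x @[[0.10, -0.04], [-0.07, -0.20], [-0.03, 0.10]]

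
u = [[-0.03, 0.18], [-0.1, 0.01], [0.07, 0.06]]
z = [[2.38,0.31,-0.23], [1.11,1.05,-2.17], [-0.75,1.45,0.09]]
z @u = [[-0.12, 0.42], [-0.29, 0.08], [-0.12, -0.12]]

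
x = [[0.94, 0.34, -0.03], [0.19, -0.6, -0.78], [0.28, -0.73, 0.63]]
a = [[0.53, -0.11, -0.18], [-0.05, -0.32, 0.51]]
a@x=[[0.43, 0.38, -0.04], [0.04, -0.20, 0.57]]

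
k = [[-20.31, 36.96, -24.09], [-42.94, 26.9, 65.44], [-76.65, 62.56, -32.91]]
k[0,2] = -24.09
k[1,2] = 65.44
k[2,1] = 62.56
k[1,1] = 26.9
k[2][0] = -76.65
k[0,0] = -20.31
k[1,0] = -42.94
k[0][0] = -20.31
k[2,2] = -32.91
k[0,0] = -20.31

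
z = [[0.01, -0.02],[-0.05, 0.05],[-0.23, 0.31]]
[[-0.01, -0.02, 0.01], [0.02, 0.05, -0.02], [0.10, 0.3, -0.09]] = z@[[-0.07, -0.20, 0.06],  [0.27, 0.81, -0.24]]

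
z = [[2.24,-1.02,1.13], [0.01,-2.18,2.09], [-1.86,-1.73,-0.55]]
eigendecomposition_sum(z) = [[1.91-0.00j, -0.63-0.00j, (0.35+0j)], [(-0.54+0j), 0.18+0.00j, (-0.1+0j)], [(-1.07+0j), 0.35+0.00j, -0.19+0.00j]] + [[0.16+0.09j, -0.20+0.33j, 0.39-0.01j],[0.28+0.55j, -1.18+0.51j, (1.09+0.73j)],[(-0.39+0.52j), -1.04-0.88j, (-0.18+1.38j)]] + [[0.16-0.09j,  (-0.2-0.33j),  0.39+0.01j], [0.28-0.55j,  -1.18-0.51j,  1.09-0.73j], [(-0.39-0.52j),  (-1.04+0.88j),  -0.18-1.38j]]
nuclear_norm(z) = 7.59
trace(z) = -0.49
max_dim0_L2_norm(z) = 2.96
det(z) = 10.14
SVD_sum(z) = [[0.87, -1.49, 1.46], [1.07, -1.84, 1.80], [0.03, -0.04, 0.04]] + [[1.13, 0.77, 0.11], [-0.86, -0.59, -0.08], [-2.1, -1.43, -0.2]] + [[0.24, -0.29, -0.44], [-0.2, 0.24, 0.37], [0.21, -0.26, -0.39]]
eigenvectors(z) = [[-0.85+0.00j, (0.03+0.2j), (0.03-0.2j)], [0.24+0.00j, -0.30+0.60j, -0.30-0.60j], [(0.47+0j), -0.71+0.00j, (-0.71-0j)]]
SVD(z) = [[-0.63,0.44,0.64], [-0.78,-0.34,-0.53], [-0.02,-0.83,0.56]] @ diag([3.5948235421069823, 3.073244270101533, 0.9181031300466789]) @ [[-0.38, 0.66, -0.65], [0.82, 0.56, 0.08], [0.42, -0.5, -0.76]]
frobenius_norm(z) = 4.82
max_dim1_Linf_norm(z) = 2.24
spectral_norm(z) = 3.59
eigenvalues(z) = [(1.9+0j), (-1.19+1.98j), (-1.19-1.98j)]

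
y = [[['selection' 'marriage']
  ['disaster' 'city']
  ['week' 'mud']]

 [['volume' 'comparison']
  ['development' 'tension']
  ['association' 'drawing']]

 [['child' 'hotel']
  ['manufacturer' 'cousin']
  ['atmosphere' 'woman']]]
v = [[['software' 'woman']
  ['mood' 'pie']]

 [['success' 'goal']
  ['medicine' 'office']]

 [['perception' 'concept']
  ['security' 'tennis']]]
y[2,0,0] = 'child'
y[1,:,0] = ['volume', 'development', 'association']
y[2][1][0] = 'manufacturer'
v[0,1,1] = 'pie'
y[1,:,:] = [['volume', 'comparison'], ['development', 'tension'], ['association', 'drawing']]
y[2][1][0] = 'manufacturer'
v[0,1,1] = 'pie'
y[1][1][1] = 'tension'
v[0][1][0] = 'mood'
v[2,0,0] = 'perception'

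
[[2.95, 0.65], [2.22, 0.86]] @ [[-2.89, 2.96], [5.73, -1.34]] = [[-4.8, 7.86], [-1.49, 5.42]]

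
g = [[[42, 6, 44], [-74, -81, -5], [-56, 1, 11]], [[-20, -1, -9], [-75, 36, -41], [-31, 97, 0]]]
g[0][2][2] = 11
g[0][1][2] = -5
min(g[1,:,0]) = -75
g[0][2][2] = 11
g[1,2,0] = -31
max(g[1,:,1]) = 97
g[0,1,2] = -5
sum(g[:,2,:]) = 22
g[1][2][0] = -31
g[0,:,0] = [42, -74, -56]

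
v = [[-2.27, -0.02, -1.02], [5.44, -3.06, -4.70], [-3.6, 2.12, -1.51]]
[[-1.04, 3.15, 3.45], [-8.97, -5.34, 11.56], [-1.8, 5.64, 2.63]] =v @ [[-0.29, -1.19, -0.5], [-0.15, 0.32, -1.21], [1.67, -0.45, -2.25]]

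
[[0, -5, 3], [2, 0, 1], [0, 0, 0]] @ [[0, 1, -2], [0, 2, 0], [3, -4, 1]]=[[9, -22, 3], [3, -2, -3], [0, 0, 0]]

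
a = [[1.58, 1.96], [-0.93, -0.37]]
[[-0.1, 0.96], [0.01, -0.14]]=a @ [[0.01,-0.06], [-0.06,0.54]]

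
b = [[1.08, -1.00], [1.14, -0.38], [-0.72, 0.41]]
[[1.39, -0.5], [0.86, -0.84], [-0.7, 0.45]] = b@ [[0.46, -0.89], [-0.89, -0.46]]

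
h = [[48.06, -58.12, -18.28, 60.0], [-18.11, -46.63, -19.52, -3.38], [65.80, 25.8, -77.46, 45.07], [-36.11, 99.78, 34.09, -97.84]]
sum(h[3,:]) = -0.0799999999999983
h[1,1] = -46.63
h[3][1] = 99.78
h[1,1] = -46.63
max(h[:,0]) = 65.8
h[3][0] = -36.11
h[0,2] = -18.28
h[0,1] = -58.12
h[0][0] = 48.06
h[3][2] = 34.09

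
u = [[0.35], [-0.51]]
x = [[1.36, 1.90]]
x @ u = [[-0.49]]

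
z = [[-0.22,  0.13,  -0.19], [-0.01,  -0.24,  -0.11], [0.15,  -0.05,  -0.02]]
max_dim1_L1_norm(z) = 0.54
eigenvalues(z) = [(-0.1+0.15j), (-0.1-0.15j), (-0.29+0j)]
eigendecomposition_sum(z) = [[-0.09+0.03j, 0.05j, (-0.11-0.06j)], [-0.04-0.00j, -0.01+0.02j, (-0.03-0.04j)], [0.06+0.05j, 0.03-0.02j, 0.00+0.10j]] + [[(-0.09-0.03j), -0.05j, (-0.11+0.06j)],[(-0.04+0j), -0.01-0.02j, -0.03+0.04j],[0.06-0.05j, (0.03+0.02j), 0.00-0.10j]] + [[-0.04-0.00j, (0.12-0j), 0.02+0.00j], [(0.07+0j), -0.23+0.00j, -0.05-0.00j], [0.03+0.00j, -0.11+0.00j, (-0.02-0j)]]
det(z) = -0.01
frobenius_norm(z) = 0.44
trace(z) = -0.48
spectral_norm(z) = 0.34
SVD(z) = [[-0.89, -0.28, 0.35], [0.25, -0.96, -0.15], [0.38, -0.05, 0.93]] @ diag([0.34443653621272025, 0.2608348432989539, 0.09964264670809177]) @ [[0.73, -0.56, 0.39], [0.25, 0.75, 0.61], [0.64, 0.35, -0.68]]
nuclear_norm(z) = 0.70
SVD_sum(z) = [[-0.22, 0.17, -0.12], [0.06, -0.05, 0.03], [0.09, -0.07, 0.05]] + [[-0.02, -0.06, -0.05], [-0.06, -0.19, -0.15], [-0.00, -0.01, -0.01]] + [[0.02, 0.01, -0.02], [-0.01, -0.01, 0.01], [0.06, 0.03, -0.06]]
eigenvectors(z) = [[(-0.75+0j),-0.75-0.00j,(-0.44+0j)],[-0.28-0.10j,-0.28+0.10j,0.81+0.00j],[0.30+0.51j,(0.3-0.51j),0.40+0.00j]]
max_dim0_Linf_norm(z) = 0.24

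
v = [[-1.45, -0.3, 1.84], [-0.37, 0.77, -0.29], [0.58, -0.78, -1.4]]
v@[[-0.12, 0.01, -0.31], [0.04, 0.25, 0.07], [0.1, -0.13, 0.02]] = [[0.35, -0.33, 0.47], [0.05, 0.23, 0.16], [-0.24, -0.01, -0.26]]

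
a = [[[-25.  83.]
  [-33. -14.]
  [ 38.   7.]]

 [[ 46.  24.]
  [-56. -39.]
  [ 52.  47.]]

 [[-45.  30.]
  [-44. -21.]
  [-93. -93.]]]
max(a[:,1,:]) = -14.0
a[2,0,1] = 30.0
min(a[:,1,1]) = -39.0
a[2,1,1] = -21.0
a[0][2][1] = 7.0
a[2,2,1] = -93.0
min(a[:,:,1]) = -93.0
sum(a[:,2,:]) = -42.0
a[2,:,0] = [-45.0, -44.0, -93.0]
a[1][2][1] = 47.0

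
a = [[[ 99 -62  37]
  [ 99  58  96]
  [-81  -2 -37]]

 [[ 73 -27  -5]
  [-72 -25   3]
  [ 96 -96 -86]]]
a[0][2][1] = -2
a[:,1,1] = [58, -25]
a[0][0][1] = -62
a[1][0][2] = -5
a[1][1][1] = -25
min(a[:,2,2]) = -86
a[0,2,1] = -2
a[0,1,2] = 96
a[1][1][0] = -72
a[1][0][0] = 73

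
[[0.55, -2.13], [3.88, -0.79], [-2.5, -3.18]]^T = [[0.55, 3.88, -2.5], [-2.13, -0.79, -3.18]]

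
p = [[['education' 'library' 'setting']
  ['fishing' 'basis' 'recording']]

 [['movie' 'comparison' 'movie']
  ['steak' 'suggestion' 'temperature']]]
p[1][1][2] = 'temperature'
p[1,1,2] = 'temperature'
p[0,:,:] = [['education', 'library', 'setting'], ['fishing', 'basis', 'recording']]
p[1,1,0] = 'steak'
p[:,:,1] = [['library', 'basis'], ['comparison', 'suggestion']]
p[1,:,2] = ['movie', 'temperature']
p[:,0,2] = ['setting', 'movie']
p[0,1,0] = 'fishing'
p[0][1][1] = 'basis'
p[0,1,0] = 'fishing'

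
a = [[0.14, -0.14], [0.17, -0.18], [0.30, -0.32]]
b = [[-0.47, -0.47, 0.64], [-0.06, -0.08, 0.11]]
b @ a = [[0.05, -0.05], [0.01, -0.01]]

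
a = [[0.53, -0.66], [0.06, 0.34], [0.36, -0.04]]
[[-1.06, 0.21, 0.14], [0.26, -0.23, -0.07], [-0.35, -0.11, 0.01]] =a @ [[-0.86, -0.37, 0.00], [0.91, -0.61, -0.21]]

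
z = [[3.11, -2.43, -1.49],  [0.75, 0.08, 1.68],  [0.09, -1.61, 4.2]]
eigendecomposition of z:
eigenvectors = [[(-0.83+0j),  -0.83-0.00j,  (-0.89+0j)], [-0.32+0.38j,  (-0.32-0.38j),  (0.02+0j)], [-0.24+0.12j,  -0.24-0.12j,  (0.45+0j)]]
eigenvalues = [(1.73+1.32j), (1.73-1.32j), (3.94+0j)]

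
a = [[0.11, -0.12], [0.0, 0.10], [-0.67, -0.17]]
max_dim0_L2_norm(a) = 0.68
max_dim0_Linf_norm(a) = 0.67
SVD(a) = [[-0.11,0.82],[-0.03,-0.56],[0.99,0.08]] @ diag([0.6960718583477368, 0.17258032337531515]) @ [[-0.97, -0.23], [0.23, -0.97]]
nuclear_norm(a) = 0.87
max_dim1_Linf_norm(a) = 0.67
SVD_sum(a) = [[0.08, 0.02], [0.02, 0.01], [-0.67, -0.16]] + [[0.03, -0.14],[-0.02, 0.09],[0.0, -0.01]]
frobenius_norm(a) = 0.72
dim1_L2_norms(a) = [0.16, 0.1, 0.69]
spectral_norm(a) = 0.70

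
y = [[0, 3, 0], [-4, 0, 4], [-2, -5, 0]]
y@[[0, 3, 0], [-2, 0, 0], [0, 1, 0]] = [[-6, 0, 0], [0, -8, 0], [10, -6, 0]]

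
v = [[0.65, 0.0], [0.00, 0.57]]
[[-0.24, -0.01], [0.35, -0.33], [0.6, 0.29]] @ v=[[-0.16, -0.01], [0.23, -0.19], [0.39, 0.17]]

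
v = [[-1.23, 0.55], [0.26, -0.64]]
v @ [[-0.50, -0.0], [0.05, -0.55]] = [[0.64, -0.3], [-0.16, 0.35]]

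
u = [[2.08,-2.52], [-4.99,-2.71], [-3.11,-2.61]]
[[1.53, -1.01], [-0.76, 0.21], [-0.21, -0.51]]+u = [[3.61, -3.53], [-5.75, -2.50], [-3.32, -3.12]]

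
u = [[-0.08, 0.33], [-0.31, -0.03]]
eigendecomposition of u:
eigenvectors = [[(0.72+0j), 0.72-0.00j], [(0.05+0.69j), 0.05-0.69j]]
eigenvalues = [(-0.06+0.32j), (-0.06-0.32j)]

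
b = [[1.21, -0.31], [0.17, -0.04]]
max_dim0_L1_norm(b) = 1.38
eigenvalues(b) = [1.17, 0.0]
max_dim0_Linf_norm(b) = 1.21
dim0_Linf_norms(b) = [1.21, 0.31]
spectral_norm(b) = 1.26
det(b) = 0.00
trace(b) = 1.17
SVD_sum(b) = [[1.21, -0.31], [0.17, -0.04]] + [[-0.00, -0.0], [0.00, 0.0]]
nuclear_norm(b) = 1.26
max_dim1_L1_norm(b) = 1.52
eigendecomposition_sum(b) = [[1.21, -0.31], [0.17, -0.04]] + [[-0.0, 0.00],[-0.00, 0.0]]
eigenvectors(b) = [[0.99, 0.25],[0.14, 0.97]]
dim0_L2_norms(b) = [1.22, 0.31]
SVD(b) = [[-0.99, -0.14], [-0.14, 0.99]] @ diag([1.2612249506339634, 0.003409383867515928]) @ [[-0.97, 0.25],[0.25, 0.97]]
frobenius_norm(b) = 1.26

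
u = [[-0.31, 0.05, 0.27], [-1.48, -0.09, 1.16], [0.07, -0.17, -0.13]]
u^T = [[-0.31, -1.48, 0.07], [0.05, -0.09, -0.17], [0.27, 1.16, -0.13]]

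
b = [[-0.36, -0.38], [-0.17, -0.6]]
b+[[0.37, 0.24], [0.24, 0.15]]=[[0.01, -0.14], [0.07, -0.45]]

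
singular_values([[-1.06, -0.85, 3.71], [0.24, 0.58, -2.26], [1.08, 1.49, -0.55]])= [4.73, 1.53, 0.31]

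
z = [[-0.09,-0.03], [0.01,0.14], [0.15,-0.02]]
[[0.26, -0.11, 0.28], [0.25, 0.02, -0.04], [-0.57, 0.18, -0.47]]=z @ [[-3.56, 1.2, -3.13],[2.04, 0.05, -0.08]]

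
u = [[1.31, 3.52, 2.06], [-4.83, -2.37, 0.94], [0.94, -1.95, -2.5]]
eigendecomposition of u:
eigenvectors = [[-0.16-0.47j,  -0.16+0.47j,  (0.39+0j)], [0.74+0.00j,  (0.74-0j),  (-0.59+0j)], [(-0.22+0.39j),  (-0.22-0.39j),  (0.71+0j)]]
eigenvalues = [(-1.61+3.57j), (-1.61-3.57j), (-0.34+0j)]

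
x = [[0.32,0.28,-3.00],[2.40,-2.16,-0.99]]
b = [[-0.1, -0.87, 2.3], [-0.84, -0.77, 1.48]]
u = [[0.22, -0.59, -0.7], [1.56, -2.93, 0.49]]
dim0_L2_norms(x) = [2.42, 2.18, 3.16]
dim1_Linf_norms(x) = [3.0, 2.4]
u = b + x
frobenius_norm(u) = 3.48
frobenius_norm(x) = 4.54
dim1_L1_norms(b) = [3.27, 3.09]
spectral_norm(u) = 3.40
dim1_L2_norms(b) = [2.46, 1.87]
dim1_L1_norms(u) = [1.51, 4.98]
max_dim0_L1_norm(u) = 3.52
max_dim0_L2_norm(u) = 2.99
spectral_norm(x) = 3.69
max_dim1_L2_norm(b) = 2.46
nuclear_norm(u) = 4.18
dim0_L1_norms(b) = [0.94, 1.64, 3.78]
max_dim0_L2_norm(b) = 2.74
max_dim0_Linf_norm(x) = 3.0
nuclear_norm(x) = 6.33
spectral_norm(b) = 3.02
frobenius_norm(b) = 3.09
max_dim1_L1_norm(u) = 4.98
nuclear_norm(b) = 3.67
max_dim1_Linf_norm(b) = 2.3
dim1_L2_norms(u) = [0.94, 3.36]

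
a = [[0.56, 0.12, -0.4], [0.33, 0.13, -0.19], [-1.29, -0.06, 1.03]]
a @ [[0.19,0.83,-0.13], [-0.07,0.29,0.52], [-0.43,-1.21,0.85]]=[[0.27, 0.98, -0.35], [0.14, 0.54, -0.14], [-0.68, -2.33, 1.01]]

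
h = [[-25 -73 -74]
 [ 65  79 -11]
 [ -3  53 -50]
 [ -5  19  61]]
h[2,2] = -50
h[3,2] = 61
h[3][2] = 61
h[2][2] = -50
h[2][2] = -50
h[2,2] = -50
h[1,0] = 65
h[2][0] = -3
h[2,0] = -3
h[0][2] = -74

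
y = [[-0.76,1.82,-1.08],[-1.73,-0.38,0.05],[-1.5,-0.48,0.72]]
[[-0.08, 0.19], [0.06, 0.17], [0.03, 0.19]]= y @ [[-0.02, -0.12], [-0.08, 0.1], [-0.05, 0.08]]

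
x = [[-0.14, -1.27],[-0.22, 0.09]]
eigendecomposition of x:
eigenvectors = [[-0.95, 0.89], [-0.32, -0.46]]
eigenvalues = [-0.57, 0.52]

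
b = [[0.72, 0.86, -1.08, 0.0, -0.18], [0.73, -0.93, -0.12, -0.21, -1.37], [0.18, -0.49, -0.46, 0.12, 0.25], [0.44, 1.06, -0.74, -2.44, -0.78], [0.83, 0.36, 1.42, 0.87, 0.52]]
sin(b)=[[0.86, 0.9, -0.62, 0.08, 0.03], [0.81, -0.75, -0.69, -0.36, -1.21], [-0.03, -0.33, -0.53, 0.08, 0.41], [0.56, 0.15, -0.41, -0.96, -0.82], [0.73, 0.32, 1.65, 0.5, 0.66]]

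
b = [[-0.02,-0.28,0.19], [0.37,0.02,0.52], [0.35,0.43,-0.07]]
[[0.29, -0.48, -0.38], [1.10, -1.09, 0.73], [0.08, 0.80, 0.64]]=b @ [[0.4, 3.24, -1.43], [0.17, -1.48, 3.03], [1.83, -4.35, 2.31]]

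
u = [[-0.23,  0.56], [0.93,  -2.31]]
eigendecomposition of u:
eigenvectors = [[0.93, -0.24], [0.37, 0.97]]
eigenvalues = [-0.0, -2.54]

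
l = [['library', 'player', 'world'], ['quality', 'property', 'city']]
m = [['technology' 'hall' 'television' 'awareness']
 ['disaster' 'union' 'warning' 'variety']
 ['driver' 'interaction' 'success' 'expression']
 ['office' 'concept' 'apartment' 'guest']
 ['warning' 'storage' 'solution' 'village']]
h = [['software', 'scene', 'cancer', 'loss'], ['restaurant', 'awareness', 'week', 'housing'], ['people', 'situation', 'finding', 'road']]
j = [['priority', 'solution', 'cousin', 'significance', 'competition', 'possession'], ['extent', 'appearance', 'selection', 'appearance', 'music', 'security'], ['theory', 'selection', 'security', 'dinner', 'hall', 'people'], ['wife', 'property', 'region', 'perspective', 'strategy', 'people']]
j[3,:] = ['wife', 'property', 'region', 'perspective', 'strategy', 'people']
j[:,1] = ['solution', 'appearance', 'selection', 'property']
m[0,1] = 'hall'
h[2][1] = 'situation'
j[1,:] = ['extent', 'appearance', 'selection', 'appearance', 'music', 'security']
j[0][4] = 'competition'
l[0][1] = 'player'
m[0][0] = 'technology'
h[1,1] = 'awareness'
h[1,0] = 'restaurant'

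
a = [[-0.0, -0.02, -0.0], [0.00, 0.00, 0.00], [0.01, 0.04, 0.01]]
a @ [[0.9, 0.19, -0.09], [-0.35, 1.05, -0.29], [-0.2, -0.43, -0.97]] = [[0.01, -0.02, 0.01], [0.0, 0.0, 0.0], [-0.01, 0.04, -0.02]]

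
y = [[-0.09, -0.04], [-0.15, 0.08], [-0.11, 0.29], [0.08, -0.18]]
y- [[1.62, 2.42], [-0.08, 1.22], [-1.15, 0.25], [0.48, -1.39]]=[[-1.71,-2.46], [-0.07,-1.14], [1.04,0.04], [-0.4,1.21]]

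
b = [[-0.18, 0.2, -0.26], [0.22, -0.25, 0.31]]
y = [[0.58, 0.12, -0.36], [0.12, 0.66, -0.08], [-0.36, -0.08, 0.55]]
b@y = [[0.01, 0.13, -0.09],  [-0.01, -0.16, 0.11]]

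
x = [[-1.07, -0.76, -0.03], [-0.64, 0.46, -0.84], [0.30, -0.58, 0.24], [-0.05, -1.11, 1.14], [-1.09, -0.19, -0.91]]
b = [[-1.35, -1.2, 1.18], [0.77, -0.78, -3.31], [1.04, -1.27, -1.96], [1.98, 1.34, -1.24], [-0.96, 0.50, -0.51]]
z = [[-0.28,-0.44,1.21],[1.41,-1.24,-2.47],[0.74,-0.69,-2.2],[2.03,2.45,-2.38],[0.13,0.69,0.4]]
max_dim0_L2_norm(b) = 4.24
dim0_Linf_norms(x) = [1.09, 1.11, 1.14]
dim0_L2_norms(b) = [2.89, 2.39, 4.24]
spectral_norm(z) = 4.97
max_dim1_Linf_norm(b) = 3.31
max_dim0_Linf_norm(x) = 1.14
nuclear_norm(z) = 8.51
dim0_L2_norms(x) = [1.68, 1.55, 1.7]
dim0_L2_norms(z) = [2.6, 2.95, 4.27]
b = z + x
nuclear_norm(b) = 8.89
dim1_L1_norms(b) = [3.73, 4.86, 4.27, 4.56, 1.97]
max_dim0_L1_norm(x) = 3.16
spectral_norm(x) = 2.18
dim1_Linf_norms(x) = [1.07, 0.84, 0.58, 1.14, 1.09]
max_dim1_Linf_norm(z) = 2.47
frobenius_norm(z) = 5.80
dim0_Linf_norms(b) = [1.98, 1.34, 3.31]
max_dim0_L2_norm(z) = 4.27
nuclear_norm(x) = 4.36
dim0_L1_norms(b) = [6.1, 5.09, 8.2]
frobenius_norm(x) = 2.85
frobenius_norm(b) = 5.66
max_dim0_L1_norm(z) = 8.66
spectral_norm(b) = 4.76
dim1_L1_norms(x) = [1.86, 1.94, 1.12, 2.3, 2.19]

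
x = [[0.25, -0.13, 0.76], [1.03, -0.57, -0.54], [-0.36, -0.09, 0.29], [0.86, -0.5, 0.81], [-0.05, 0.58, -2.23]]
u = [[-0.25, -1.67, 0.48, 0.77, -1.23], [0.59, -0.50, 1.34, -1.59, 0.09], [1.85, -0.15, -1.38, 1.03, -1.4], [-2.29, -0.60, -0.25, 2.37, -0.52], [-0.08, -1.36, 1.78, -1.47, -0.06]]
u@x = [[-1.23, -0.16, 4.22], [-2.22, 0.93, -0.38], [1.76, -1.36, 5.04], [0.96, -0.82, 1.59], [-3.32, 1.33, 0.13]]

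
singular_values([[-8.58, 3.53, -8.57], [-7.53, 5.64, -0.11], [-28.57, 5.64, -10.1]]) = [33.89, 5.73, 4.07]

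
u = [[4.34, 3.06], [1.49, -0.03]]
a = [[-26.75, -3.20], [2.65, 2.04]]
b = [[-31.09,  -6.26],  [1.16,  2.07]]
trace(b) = -29.02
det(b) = -57.09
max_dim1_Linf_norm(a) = 26.75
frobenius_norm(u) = 5.52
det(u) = -4.69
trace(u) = 4.31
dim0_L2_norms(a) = [26.88, 3.79]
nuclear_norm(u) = 6.31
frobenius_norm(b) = 31.80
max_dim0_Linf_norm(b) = 31.09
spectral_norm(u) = 5.45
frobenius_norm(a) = 27.15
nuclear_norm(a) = 28.80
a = u + b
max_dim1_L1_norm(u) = 7.4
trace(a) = -24.71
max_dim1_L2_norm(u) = 5.31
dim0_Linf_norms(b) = [31.09, 6.26]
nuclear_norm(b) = 33.55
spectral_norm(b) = 31.75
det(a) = -46.09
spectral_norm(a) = 27.09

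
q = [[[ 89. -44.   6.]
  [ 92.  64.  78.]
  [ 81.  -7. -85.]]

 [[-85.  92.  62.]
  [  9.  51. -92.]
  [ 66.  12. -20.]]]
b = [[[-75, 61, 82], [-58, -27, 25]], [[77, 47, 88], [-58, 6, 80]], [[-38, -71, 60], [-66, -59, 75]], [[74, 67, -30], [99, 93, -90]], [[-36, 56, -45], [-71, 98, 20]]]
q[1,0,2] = 62.0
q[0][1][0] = 92.0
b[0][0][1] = 61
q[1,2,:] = [66.0, 12.0, -20.0]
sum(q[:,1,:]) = 202.0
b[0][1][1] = -27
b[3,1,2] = -90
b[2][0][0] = -38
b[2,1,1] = -59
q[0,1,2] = 78.0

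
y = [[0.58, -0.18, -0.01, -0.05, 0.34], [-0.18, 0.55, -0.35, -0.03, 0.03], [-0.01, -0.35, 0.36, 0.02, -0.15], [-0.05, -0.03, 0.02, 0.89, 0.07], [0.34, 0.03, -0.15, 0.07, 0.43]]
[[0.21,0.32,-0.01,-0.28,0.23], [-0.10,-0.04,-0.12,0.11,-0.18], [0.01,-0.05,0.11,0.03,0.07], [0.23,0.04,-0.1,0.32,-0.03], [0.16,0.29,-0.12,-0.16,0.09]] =y @ [[0.31, 0.32, 0.11, -0.23, 0.36], [-0.05, 0.15, -0.20, 0.35, -0.22], [0.02, 0.22, -0.04, 0.32, -0.03], [0.27, 0.03, -0.08, 0.36, -0.01], [0.09, 0.48, -0.35, -0.17, -0.06]]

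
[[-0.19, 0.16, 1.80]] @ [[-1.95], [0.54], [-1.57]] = [[-2.37]]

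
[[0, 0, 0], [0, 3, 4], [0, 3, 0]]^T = [[0, 0, 0], [0, 3, 3], [0, 4, 0]]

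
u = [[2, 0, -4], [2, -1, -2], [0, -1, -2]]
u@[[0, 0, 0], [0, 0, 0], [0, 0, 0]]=[[0, 0, 0], [0, 0, 0], [0, 0, 0]]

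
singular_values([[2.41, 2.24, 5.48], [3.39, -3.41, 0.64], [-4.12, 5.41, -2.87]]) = [9.01, 6.06, 1.0]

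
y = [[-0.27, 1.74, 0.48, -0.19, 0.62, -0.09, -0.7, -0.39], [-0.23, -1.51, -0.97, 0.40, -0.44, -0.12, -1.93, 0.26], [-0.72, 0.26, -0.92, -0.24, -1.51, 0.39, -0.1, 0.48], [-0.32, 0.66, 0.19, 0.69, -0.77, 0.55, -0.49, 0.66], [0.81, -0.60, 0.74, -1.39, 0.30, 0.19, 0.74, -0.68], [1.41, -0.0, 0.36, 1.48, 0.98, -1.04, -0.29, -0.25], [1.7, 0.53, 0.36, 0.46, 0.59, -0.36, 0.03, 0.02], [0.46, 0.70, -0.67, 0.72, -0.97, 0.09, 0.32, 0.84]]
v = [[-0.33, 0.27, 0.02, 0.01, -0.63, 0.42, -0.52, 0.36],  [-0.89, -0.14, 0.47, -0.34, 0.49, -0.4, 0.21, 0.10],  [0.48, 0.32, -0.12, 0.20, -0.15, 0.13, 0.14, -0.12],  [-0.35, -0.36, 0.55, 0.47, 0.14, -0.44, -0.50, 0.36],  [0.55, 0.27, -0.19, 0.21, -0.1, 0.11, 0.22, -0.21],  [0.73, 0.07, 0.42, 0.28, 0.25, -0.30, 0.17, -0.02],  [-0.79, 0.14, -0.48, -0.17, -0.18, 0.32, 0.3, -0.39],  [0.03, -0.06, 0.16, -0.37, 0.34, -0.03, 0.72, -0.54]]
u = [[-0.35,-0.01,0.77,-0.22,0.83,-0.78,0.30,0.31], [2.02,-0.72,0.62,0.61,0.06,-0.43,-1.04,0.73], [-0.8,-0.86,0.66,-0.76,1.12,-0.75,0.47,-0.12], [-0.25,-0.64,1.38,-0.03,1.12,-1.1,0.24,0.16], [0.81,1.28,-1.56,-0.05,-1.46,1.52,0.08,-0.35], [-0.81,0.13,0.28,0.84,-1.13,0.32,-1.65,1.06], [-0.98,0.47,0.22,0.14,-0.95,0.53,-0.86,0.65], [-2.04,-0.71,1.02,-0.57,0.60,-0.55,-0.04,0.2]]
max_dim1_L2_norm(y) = 2.73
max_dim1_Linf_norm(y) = 1.93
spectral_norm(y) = 3.74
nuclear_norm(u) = 12.92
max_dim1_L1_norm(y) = 5.86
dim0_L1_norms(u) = [8.06, 4.82, 6.51, 3.22, 7.27, 5.98, 4.68, 3.58]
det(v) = -0.00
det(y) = 0.22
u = y @ v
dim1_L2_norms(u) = [1.5, 2.68, 2.11, 2.22, 3.05, 2.59, 1.9, 2.6]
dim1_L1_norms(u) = [3.57, 6.23, 5.54, 4.92, 7.11, 6.22, 4.8, 5.73]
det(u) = 0.00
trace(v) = -0.76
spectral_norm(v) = 1.76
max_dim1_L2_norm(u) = 3.05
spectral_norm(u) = 4.91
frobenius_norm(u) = 6.71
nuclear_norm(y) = 13.98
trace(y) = -1.88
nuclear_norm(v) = 6.10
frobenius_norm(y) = 6.10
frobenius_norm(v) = 2.92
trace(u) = -2.24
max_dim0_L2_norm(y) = 2.63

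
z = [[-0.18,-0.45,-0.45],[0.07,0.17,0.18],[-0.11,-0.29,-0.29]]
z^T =[[-0.18, 0.07, -0.11], [-0.45, 0.17, -0.29], [-0.45, 0.18, -0.29]]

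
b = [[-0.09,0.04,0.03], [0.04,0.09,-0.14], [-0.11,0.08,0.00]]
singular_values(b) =[0.17, 0.17, 0.0]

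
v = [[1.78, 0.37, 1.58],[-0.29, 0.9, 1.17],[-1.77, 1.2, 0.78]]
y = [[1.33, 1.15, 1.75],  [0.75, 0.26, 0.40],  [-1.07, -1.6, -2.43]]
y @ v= [[-1.06, 3.63, 4.81], [0.55, 0.99, 1.80], [2.86, -4.75, -5.46]]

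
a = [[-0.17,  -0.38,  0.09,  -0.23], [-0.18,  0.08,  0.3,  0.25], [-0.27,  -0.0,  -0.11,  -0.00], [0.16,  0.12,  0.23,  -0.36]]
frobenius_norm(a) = 0.86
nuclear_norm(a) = 1.64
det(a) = -0.02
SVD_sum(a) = [[0.08, -0.08, 0.04, -0.25], [-0.07, 0.07, -0.04, 0.23], [-0.03, 0.03, -0.01, 0.09], [0.11, -0.11, 0.06, -0.34]] + [[-0.25, -0.28, -0.06, -0.0], [-0.01, -0.01, -0.00, -0.00], [-0.13, -0.14, -0.03, -0.0], [0.15, 0.16, 0.03, 0.0]] + [[-0.03, 0.01, 0.09, 0.01], [-0.1, 0.03, 0.34, 0.02], [0.01, -0.0, -0.03, -0.00], [-0.05, 0.01, 0.15, 0.01]] + [[0.03, -0.03, 0.01, 0.02], [0.01, -0.01, 0.00, 0.00], [-0.12, 0.12, -0.04, -0.08], [-0.05, 0.05, -0.02, -0.03]]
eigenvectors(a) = [[(0.54+0j), (-0.63+0j), -0.63-0.00j, 0.07+0.00j], [(-0.77+0j), (0.04+0.16j), (0.04-0.16j), -0.47+0.00j], [(-0.31+0j), (-0.24-0.46j), (-0.24+0.46j), 0.06+0.00j], [(-0.11+0j), (-0.41+0.37j), (-0.41-0.37j), 0.88+0.00j]]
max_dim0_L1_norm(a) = 0.84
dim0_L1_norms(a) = [0.78, 0.58, 0.73, 0.84]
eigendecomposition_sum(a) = [[(0.08+0j),-0.14+0.00j,-0.11+0.00j,-0.08+0.00j], [-0.12+0.00j,(0.2+0j),(0.16-0j),(0.11+0j)], [-0.05+0.00j,0.08+0.00j,(0.06-0j),0.04+0.00j], [(-0.02+0j),0.03+0.00j,(0.02-0j),(0.01+0j)]] + [[-0.14+0.10j, (-0.13+0j), 0.11+0.17j, -0.07-0.02j],[0.03+0.03j, (0.01+0.03j), 0.04-0.04j, -0.00+0.02j],[(-0.12-0.06j), -0.05-0.09j, (-0.08+0.14j), -0.01-0.06j],[(-0.03+0.14j), (-0.08+0.08j), (0.17+0.05j), -0.05+0.03j]] + [[-0.14-0.10j,-0.13-0.00j,(0.11-0.17j),-0.07+0.02j], [(0.03-0.03j),0.01-0.03j,0.04+0.04j,(-0-0.02j)], [(-0.12+0.06j),-0.05+0.09j,(-0.08-0.14j),-0.01+0.06j], [-0.03-0.14j,-0.08-0.08j,0.17-0.05j,-0.05-0.03j]] + [[(0.02+0j), 0.02+0.00j, (-0.01+0j), -0.02+0.00j],[-0.13-0.00j, (-0.14-0j), (0.07-0j), 0.14-0.00j],[(0.02+0j), 0.02+0.00j, (-0.01+0j), (-0.02+0j)],[0.24+0.00j, 0.26+0.00j, -0.13+0.00j, -0.27+0.00j]]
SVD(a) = [[-0.52, 0.78, -0.24, 0.24], [0.47, 0.03, -0.88, 0.04], [0.18, 0.41, 0.07, -0.89], [-0.69, -0.47, -0.40, -0.38]] @ diag([0.5386963132021257, 0.48329295958650464, 0.40455358058381197, 0.2137068033389951]) @ [[-0.29,0.28,-0.16,0.90], [-0.67,-0.73,-0.15,-0.01], [0.29,-0.07,-0.95,-0.05], [0.62,-0.62,0.21,0.43]]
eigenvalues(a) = [(0.36+0j), (-0.26+0.3j), (-0.26-0.3j), (-0.4+0j)]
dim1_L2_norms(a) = [0.48, 0.44, 0.29, 0.47]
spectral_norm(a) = 0.54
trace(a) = -0.56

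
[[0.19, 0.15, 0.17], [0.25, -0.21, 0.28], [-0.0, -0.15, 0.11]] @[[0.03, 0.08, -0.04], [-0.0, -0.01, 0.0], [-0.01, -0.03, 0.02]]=[[0.00, 0.01, -0.00],[0.0, 0.01, -0.0],[-0.00, -0.00, 0.0]]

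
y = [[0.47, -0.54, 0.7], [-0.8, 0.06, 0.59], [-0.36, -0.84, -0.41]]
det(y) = 1.00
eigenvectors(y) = [[0.80+0.00j, 0.09+0.42j, (0.09-0.42j)],[(-0.59+0j), -0.06+0.57j, (-0.06-0.57j)],[(0.15+0j), -0.70+0.00j, -0.70-0.00j]]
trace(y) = 0.12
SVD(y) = [[-0.63, 0.72, -0.28], [-0.36, 0.04, 0.93], [0.69, 0.69, 0.23]] @ diag([1.0039673219582008, 1.0001495511182177, 0.9946107237699103]) @ [[-0.25, -0.26, -0.93], [0.06, -0.97, 0.25], [-0.97, 0.01, 0.26]]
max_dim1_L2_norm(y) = 1.0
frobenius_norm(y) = 1.73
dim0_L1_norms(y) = [1.63, 1.44, 1.7]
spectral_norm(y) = 1.00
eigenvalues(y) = [(1+0j), (-0.44+0.9j), (-0.44-0.9j)]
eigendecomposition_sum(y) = [[0.63+0.00j, -0.47+0.00j, 0.12+0.00j],[(-0.46-0j), 0.35-0.00j, -0.09+0.00j],[(0.12+0j), (-0.09+0j), 0.02+0.00j]] + [[(-0.08+0.17j),(-0.04+0.24j),0.29+0.08j], [-0.17+0.18j,(-0.14+0.29j),(0.34+0.21j)], [-0.24-0.18j,-0.38-0.14j,-0.22+0.44j]] + [[-0.08-0.17j, -0.04-0.24j, 0.29-0.08j],  [(-0.17-0.18j), -0.14-0.29j, (0.34-0.21j)],  [(-0.24+0.18j), -0.38+0.14j, -0.22-0.44j]]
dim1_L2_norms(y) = [1.0, 1.0, 1.0]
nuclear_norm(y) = 3.00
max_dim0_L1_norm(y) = 1.7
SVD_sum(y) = [[0.16,0.16,0.59], [0.09,0.09,0.34], [-0.18,-0.18,-0.64]] + [[0.04, -0.7, 0.18], [0.0, -0.04, 0.01], [0.04, -0.67, 0.17]] + [[0.27, -0.00, -0.07], [-0.89, 0.01, 0.24], [-0.22, 0.0, 0.06]]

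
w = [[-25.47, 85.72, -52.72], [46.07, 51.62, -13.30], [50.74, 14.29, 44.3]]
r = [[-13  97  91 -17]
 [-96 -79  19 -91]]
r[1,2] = 19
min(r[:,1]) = -79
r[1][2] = 19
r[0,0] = -13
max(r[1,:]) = 19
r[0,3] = -17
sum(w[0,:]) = 7.530000000000001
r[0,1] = 97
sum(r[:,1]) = 18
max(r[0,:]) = 97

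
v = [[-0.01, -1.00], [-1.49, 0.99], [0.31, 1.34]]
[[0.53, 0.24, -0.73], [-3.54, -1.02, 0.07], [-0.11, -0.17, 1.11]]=v@[[2.01, 0.52, 0.44],[-0.55, -0.25, 0.73]]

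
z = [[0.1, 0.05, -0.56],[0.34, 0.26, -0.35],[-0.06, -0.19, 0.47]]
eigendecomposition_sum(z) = [[-0.01+0.08j, (-0.06-0.01j), -0.08+0.06j], [0.09-0.03j, (0.02+0.06j), (0.11+0.05j)], [0.03+0.01j, (-0.01+0.02j), 0.02+0.04j]] + [[-0.01-0.08j, (-0.06+0.01j), -0.08-0.06j], [0.09+0.03j, (0.02-0.06j), (0.11-0.05j)], [0.03-0.01j, (-0.01-0.02j), (0.02-0.04j)]] + [[(0.12+0j), (0.16+0j), -0.40-0.00j], [(0.16+0j), (0.22+0j), -0.56-0.00j], [-0.13-0.00j, -0.17-0.00j, 0.43+0.00j]]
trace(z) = 0.83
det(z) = 0.03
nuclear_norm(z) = 1.28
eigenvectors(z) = [[(-0.28+0.56j), (-0.28-0.56j), -0.49+0.00j], [(0.73+0j), (0.73-0j), -0.69+0.00j], [(0.21+0.16j), 0.21-0.16j, 0.53+0.00j]]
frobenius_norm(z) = 0.94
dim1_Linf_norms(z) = [0.56, 0.35, 0.47]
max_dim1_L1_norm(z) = 0.95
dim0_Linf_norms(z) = [0.34, 0.26, 0.56]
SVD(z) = [[-0.61, 0.53, 0.59], [-0.56, -0.81, 0.14], [0.56, -0.24, 0.79]] @ diag([0.8960385694003123, 0.2806565598776304, 0.10366666554247685]) @ [[-0.32,-0.32,0.89],[-0.75,-0.5,-0.44],[0.58,-0.81,-0.08]]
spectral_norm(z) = 0.90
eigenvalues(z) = [(0.03+0.18j), (0.03-0.18j), (0.77+0j)]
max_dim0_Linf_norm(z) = 0.56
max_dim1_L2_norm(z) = 0.57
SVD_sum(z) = [[0.17, 0.17, -0.49], [0.16, 0.16, -0.45], [-0.16, -0.16, 0.45]] + [[-0.11,-0.07,-0.07], [0.17,0.11,0.10], [0.05,0.03,0.03]] + [[0.04, -0.05, -0.00], [0.01, -0.01, -0.00], [0.05, -0.07, -0.01]]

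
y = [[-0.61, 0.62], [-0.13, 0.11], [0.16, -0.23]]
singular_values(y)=[0.93, 0.05]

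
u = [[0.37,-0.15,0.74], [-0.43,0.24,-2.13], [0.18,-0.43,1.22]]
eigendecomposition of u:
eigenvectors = [[-0.33, 0.98, -0.09],[0.77, -0.05, 0.96],[-0.55, -0.2, 0.27]]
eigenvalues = [1.94, 0.23, -0.33]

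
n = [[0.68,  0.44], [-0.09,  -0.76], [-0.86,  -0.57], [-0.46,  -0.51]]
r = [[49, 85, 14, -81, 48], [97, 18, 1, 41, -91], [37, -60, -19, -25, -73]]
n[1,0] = -0.092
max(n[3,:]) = -0.462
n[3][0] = -0.462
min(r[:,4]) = -91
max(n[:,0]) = 0.68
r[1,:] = [97, 18, 1, 41, -91]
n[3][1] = -0.514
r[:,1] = [85, 18, -60]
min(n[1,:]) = -0.764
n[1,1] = -0.764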